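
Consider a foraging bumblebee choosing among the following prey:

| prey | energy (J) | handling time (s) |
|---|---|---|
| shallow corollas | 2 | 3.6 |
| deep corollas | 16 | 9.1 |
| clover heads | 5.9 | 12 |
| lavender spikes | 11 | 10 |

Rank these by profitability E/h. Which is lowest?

clover heads

Profitability E/h (J/s): shallow corollas = 2/3.6 = 0.556, deep corollas = 16/9.1 = 1.76, clover heads = 5.9/12 = 0.492, lavender spikes = 11/10 = 1.1.
Ranked: deep corollas > lavender spikes > shallow corollas > clover heads.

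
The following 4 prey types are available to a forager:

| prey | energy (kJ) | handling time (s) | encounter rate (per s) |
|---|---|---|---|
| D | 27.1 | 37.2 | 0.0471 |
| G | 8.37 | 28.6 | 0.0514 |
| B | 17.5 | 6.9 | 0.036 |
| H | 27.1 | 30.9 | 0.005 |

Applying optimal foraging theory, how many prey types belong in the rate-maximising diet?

3

E/h in descending order: B 2.54, H 0.877, D 0.728, G 0.293 kJ/s. The optimal diet is the largest prefix of this list for which every included type satisfies E_i/h_i > R on the types above it.
Rate on top 1: 0.5046. H: 0.877 > 0.5046 → include.
Rate on top 2: 0.5457. D: 0.728 > 0.5457 → include.
Rate on top 3: 0.6472. G: 0.293 < 0.6472 → exclude; stop.
Optimal diet: B, H, D — 3 of 4 types.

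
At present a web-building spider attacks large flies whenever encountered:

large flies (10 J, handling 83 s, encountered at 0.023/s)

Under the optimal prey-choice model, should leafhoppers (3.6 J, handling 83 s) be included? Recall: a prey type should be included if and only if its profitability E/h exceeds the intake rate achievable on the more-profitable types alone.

No

Current rate: (0.023×10)/(1 + 0.023×83) = 0.07906 J/s.
leafhoppers: E/h = 3.6/83 = 0.04337 J/s.
Since 0.04337 < R, time spent handling leafhoppers is better spent searching.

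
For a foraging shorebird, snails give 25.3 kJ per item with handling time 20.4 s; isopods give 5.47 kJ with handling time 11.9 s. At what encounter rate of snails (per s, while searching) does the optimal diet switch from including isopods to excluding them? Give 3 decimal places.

The zero-one rule: include isopods iff E₂/h₂ > λE₁/(1+λh₁). Equality gives the switch point.
λE₁h₂ = E₂ + λE₂h₁ ⇒ λ = E₂/(E₁h₂ − E₂h₁) = 5.47/(301.1 − 111.6) = 0.02887 per s.

0.029 per s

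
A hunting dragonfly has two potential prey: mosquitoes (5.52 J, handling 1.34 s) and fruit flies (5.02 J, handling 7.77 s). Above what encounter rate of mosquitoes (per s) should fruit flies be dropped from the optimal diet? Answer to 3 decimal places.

Drop fruit flies once their profitability E₂/h₂ falls below the rate achievable on mosquitoes alone: E₂/h₂ = λE₁/(1 + λh₁).
Solve for λ: λE₁h₂ = E₂(1 + λh₁) → λ(E₁h₂ − E₂h₁) = E₂ → λ = E₂/(E₁h₂ − E₂h₁).
λ = 5.02/(5.52×7.77 − 5.02×1.34) = 5.02/36.16 = 0.1388 per s.

0.139 per s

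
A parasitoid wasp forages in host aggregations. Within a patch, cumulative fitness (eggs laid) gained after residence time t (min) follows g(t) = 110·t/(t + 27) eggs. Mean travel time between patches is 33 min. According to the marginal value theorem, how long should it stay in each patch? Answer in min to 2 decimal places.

29.85 min

Maximise g(t)/(T+t): set derivative to zero → g'(t)(T+t) = g(t).
g'(t) = 110·27/(t + 27)². Setting 110·27/(t+27)² = 110t/[(t+27)(33+t)] gives 27(33+t) = t(t+27), so t² = 27×33 = 891.
t* = √891 = 29.85 min.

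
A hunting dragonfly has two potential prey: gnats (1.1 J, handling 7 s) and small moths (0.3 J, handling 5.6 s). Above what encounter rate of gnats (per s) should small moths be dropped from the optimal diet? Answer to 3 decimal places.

At the threshold, the rate on gnats alone equals the profitability of small moths: λ·1.1/(1 + λ·7) = 0.3/5.6 = 0.05357.
Rearranging, λ(1.1 − 0.05357×7) = 0.05357, so λ = 0.05357/0.725 = 0.07389 per s.

0.074 per s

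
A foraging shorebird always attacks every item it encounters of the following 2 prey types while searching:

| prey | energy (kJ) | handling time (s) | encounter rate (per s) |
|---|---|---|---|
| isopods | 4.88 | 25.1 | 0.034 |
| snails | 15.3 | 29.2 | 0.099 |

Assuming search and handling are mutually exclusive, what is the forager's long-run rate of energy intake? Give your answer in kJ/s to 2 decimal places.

R = (0.034×4.88 + 0.099×15.3) / (1 + 0.034×25.1 + 0.099×29.2) = 1.681/4.744 = 0.3542 kJ/s.

0.35 kJ/s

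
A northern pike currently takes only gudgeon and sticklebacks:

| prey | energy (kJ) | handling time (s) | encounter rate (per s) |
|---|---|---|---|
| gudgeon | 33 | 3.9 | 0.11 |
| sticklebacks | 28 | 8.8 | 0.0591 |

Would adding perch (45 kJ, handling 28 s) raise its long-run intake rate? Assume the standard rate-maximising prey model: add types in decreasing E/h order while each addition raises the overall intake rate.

No

Current rate: (0.11×33 + 0.0591×28)/(1 + 0.11×3.9 + 0.0591×8.8) = 2.711 kJ/s.
Profitability of perch: 45/28 = 1.607 kJ/s.
Since 1.607 < R, time spent handling perch is better spent searching.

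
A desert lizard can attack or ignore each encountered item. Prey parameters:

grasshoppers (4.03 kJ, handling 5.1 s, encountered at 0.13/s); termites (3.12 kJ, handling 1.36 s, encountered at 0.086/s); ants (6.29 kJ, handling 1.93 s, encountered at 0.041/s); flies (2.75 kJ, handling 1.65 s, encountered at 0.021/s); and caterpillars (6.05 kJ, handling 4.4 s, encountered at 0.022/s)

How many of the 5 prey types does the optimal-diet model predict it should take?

5

E/h in descending order: ants 3.26, termites 2.29, flies 1.67, caterpillars 1.37, grasshoppers 0.79 kJ/s. The optimal diet is the largest prefix of this list for which every included type satisfies E_i/h_i > R on the types above it.
Rate on top 1: 0.239. termites: 2.29 > 0.239 → include.
Rate on top 2: 0.4399. flies: 1.67 > 0.4399 → include.
Rate on top 3: 0.4745. caterpillars: 1.37 > 0.4745 → include.
Rate on top 4: 0.5401. grasshoppers: 0.79 > 0.5401 → include.
Optimal diet: ants, termites, flies, caterpillars, grasshoppers — 5 of 5 types.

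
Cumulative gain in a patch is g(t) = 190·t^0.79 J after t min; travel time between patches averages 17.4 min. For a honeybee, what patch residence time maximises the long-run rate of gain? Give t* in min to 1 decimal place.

Maximise g(t)/(T+t): set derivative to zero → g'(t)(T+t) = g(t).
g'(t) = 0.79·190·t^-0.21. Setting 0.79·190·t^-0.21 = 190·t^0.79/(17.4+t) gives 0.79(17.4+t) = t, so 0.21·t = 0.79×17.4.
t* = 0.79×17.4/0.21 = 65.46 min.

65.5 min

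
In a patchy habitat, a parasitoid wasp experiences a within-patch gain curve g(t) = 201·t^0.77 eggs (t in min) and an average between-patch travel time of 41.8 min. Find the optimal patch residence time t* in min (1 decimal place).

By the marginal value theorem, leave when the instantaneous gain rate g'(t) equals the habitat-wide average g(t)/(T + t).
g'(t) = 0.77·201·t^-0.23. Setting 0.77·201·t^-0.23 = 201·t^0.77/(41.8+t) gives 0.77(41.8+t) = t, so 0.23·t = 0.77×41.8.
t* = 0.77×41.8/0.23 = 139.9 min.

139.9 min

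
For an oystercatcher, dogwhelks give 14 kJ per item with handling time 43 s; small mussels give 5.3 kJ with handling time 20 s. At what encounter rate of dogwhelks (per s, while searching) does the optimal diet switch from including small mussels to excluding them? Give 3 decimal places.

At the threshold, the rate on dogwhelks alone equals the profitability of small mussels: λ·14/(1 + λ·43) = 5.3/20 = 0.265.
Rearranging, λ(14 − 0.265×43) = 0.265, so λ = 0.265/2.605 = 0.1017 per s.

0.102 per s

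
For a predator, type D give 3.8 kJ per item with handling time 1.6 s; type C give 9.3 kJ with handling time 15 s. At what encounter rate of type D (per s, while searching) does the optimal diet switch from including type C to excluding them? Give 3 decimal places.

The zero-one rule: include type C iff E₂/h₂ > λE₁/(1+λh₁). Equality gives the switch point.
λE₁h₂ = E₂ + λE₂h₁ ⇒ λ = E₂/(E₁h₂ − E₂h₁) = 9.3/(57 − 14.88) = 0.2208 per s.

0.221 per s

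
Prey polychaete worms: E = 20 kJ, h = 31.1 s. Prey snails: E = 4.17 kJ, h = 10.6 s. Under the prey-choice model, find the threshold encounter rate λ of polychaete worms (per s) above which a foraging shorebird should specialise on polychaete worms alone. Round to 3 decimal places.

0.051 per s

Drop snails once their profitability E₂/h₂ falls below the rate achievable on polychaete worms alone: E₂/h₂ = λE₁/(1 + λh₁).
Solve for λ: λE₁h₂ = E₂(1 + λh₁) → λ(E₁h₂ − E₂h₁) = E₂ → λ = E₂/(E₁h₂ − E₂h₁).
λ = 4.17/(20×10.6 − 4.17×31.1) = 4.17/82.31 = 0.05066 per s.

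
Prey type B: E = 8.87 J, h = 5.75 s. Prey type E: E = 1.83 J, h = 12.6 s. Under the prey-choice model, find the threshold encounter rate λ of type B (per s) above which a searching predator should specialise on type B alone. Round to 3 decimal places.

0.018 per s

At the threshold, the rate on type B alone equals the profitability of type E: λ·8.87/(1 + λ·5.75) = 1.83/12.6 = 0.1452.
Rearranging, λ(8.87 − 0.1452×5.75) = 0.1452, so λ = 0.1452/8.035 = 0.01808 per s.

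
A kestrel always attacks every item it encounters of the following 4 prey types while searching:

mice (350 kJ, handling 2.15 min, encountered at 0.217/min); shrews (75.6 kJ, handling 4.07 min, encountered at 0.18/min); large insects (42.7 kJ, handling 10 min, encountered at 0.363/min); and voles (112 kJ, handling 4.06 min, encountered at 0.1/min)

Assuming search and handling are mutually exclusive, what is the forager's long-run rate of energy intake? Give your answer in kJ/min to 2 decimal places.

Energy encountered per unit search time: 0.217×350 + 0.18×75.6 + 0.363×42.7 + 0.1×112 = 116.3 kJ/min.
Handling time per unit search time: 0.217×2.15 + 0.18×4.07 + 0.363×10 + 0.1×4.06 = 5.235.
Rate = 116.3/(1 + 5.235) = 18.65 kJ/min.

18.65 kJ/min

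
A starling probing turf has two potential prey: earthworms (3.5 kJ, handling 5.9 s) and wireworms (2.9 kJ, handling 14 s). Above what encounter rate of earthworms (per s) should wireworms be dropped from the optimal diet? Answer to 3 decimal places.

0.091 per s

Drop wireworms once their profitability E₂/h₂ falls below the rate achievable on earthworms alone: E₂/h₂ = λE₁/(1 + λh₁).
Solve for λ: λE₁h₂ = E₂(1 + λh₁) → λ(E₁h₂ − E₂h₁) = E₂ → λ = E₂/(E₁h₂ − E₂h₁).
λ = 2.9/(3.5×14 − 2.9×5.9) = 2.9/31.89 = 0.09094 per s.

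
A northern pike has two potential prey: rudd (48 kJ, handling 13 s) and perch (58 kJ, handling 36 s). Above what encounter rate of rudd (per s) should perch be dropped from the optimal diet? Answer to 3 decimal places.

Drop perch once their profitability E₂/h₂ falls below the rate achievable on rudd alone: E₂/h₂ = λE₁/(1 + λh₁).
Solve for λ: λE₁h₂ = E₂(1 + λh₁) → λ(E₁h₂ − E₂h₁) = E₂ → λ = E₂/(E₁h₂ − E₂h₁).
λ = 58/(48×36 − 58×13) = 58/974 = 0.05955 per s.

0.060 per s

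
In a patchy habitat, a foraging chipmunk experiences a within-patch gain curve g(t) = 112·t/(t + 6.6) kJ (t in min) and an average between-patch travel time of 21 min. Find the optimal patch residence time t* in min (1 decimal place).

11.8 min

By the marginal value theorem, leave when the instantaneous gain rate g'(t) equals the habitat-wide average g(t)/(T + t).
g'(t) = 112·6.6/(t + 6.6)². Setting 112·6.6/(t+6.6)² = 112t/[(t+6.6)(21+t)] gives 6.6(21+t) = t(t+6.6), so t² = 6.6×21 = 138.6.
t* = √138.6 = 11.77 min.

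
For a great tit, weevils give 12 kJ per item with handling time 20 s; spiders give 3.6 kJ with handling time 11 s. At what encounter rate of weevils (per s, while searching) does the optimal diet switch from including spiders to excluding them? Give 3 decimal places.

0.060 per s

Drop spiders once their profitability E₂/h₂ falls below the rate achievable on weevils alone: E₂/h₂ = λE₁/(1 + λh₁).
Solve for λ: λE₁h₂ = E₂(1 + λh₁) → λ(E₁h₂ − E₂h₁) = E₂ → λ = E₂/(E₁h₂ − E₂h₁).
λ = 3.6/(12×11 − 3.6×20) = 3.6/60 = 0.06 per s.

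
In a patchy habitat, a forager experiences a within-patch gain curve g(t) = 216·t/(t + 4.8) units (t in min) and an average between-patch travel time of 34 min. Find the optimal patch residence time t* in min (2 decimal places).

12.77 min

By the marginal value theorem, leave when the instantaneous gain rate g'(t) equals the habitat-wide average g(t)/(T + t).
g'(t) = 216·4.8/(t + 4.8)². Setting 216·4.8/(t+4.8)² = 216t/[(t+4.8)(34+t)] gives 4.8(34+t) = t(t+4.8), so t² = 4.8×34 = 163.2.
t* = √163.2 = 12.77 min.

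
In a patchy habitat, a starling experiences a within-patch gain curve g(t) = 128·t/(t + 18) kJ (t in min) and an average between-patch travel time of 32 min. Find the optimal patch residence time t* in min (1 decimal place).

24.0 min

By the marginal value theorem, leave when the instantaneous gain rate g'(t) equals the habitat-wide average g(t)/(T + t).
g'(t) = 128·18/(t + 18)². Setting 128·18/(t+18)² = 128t/[(t+18)(32+t)] gives 18(32+t) = t(t+18), so t² = 18×32 = 576.
t* = √576 = 24 min.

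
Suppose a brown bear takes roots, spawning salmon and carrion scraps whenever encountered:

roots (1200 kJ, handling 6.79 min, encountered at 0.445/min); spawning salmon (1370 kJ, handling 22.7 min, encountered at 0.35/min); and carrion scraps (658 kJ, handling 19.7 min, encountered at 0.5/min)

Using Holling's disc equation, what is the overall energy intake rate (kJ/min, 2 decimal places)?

R = (0.445×1200 + 0.35×1370 + 0.5×658) / (1 + 0.445×6.79 + 0.35×22.7 + 0.5×19.7) = 1342/21.82 = 61.54 kJ/min.

61.54 kJ/min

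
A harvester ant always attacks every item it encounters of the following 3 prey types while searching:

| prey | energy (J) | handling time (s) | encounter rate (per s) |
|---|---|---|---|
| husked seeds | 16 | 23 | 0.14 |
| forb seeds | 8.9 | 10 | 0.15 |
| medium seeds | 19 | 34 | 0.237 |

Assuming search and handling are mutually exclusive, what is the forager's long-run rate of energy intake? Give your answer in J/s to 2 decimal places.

Energy encountered per unit search time: 0.14×16 + 0.15×8.9 + 0.237×19 = 8.078 J/s.
Handling time per unit search time: 0.14×23 + 0.15×10 + 0.237×34 = 12.78.
Rate = 8.078/(1 + 12.78) = 0.5863 J/s.

0.59 J/s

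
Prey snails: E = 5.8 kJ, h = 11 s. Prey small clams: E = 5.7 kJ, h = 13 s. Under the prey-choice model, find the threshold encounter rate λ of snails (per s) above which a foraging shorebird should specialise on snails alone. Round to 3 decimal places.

0.449 per s

The zero-one rule: include small clams iff E₂/h₂ > λE₁/(1+λh₁). Equality gives the switch point.
λE₁h₂ = E₂ + λE₂h₁ ⇒ λ = E₂/(E₁h₂ − E₂h₁) = 5.7/(75.4 − 62.7) = 0.4488 per s.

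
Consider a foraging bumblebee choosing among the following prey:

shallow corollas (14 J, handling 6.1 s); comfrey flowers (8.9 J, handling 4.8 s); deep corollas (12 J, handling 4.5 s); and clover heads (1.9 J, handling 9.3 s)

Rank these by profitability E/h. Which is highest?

In descending order of E/h:
deep corollas: 12/4.5 = 2.67 J/s
shallow corollas: 14/6.1 = 2.3 J/s
comfrey flowers: 8.9/4.8 = 1.85 J/s
clover heads: 1.9/9.3 = 0.204 J/s

deep corollas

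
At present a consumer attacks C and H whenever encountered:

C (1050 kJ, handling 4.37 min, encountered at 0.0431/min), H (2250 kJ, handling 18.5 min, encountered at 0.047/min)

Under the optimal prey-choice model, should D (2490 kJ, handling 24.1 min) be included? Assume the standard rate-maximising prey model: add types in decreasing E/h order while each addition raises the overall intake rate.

Yes

Intake rate on the current diet: R = (0.0431×1050 + 0.047×2250) / (1 + 0.0431×4.37 + 0.047×18.5) = 151/2.058 = 73.38 kJ/min.
Profitability of D: 2490/24.1 = 103.3 kJ/min.
Since 103.3 > R, including D increases the long-run rate.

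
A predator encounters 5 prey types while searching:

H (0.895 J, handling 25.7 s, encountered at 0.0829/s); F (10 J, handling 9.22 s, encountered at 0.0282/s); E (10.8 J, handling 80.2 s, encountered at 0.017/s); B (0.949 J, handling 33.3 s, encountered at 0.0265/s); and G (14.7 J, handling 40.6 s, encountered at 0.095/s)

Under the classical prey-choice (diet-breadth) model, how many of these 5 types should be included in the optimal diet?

2

Rank by E/h (J/s): F 1.08, G 0.362, E 0.135, H 0.0348, B 0.0285. Include each in turn until the next type's E/h falls below the running intake rate.
Rate on top 1: 0.2238. G: 0.362 > 0.2238 → include.
Rate on top 2: 0.328. E: 0.135 < 0.328 → exclude; stop.
Optimal diet: F, G — 2 of 5 types.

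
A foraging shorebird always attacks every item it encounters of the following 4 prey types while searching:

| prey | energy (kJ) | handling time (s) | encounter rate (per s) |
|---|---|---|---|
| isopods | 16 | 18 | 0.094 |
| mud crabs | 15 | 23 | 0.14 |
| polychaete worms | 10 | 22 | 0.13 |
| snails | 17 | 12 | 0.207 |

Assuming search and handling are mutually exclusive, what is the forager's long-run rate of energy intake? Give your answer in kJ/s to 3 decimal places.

R = (0.094×16 + 0.14×15 + 0.13×10 + 0.207×17) / (1 + 0.094×18 + 0.14×23 + 0.13×22 + 0.207×12) = 8.423/11.26 = 0.7483 kJ/s.

0.748 kJ/s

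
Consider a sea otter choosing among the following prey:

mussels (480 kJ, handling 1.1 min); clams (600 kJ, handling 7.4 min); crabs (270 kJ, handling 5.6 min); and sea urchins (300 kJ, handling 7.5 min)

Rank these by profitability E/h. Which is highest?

mussels

In descending order of E/h:
mussels: 480/1.1 = 436 kJ/min
clams: 600/7.4 = 81.1 kJ/min
crabs: 270/5.6 = 48.2 kJ/min
sea urchins: 300/7.5 = 40 kJ/min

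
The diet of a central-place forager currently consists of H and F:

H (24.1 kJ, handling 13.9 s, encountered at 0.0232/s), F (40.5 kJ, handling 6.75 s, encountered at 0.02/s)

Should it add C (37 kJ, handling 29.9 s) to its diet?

Yes

Intake rate on the current diet: R = (0.0232×24.1 + 0.02×40.5) / (1 + 0.0232×13.9 + 0.02×6.75) = 1.369/1.457 = 0.9394 kJ/s.
Profitability of C: 37/29.9 = 1.237 kJ/s.
1.237 > 0.9394, so adding C raises the average — include it.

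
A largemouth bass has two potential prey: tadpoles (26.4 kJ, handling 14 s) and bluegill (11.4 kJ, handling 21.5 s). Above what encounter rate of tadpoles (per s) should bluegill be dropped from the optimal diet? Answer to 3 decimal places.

0.028 per s

The zero-one rule: include bluegill iff E₂/h₂ > λE₁/(1+λh₁). Equality gives the switch point.
λE₁h₂ = E₂ + λE₂h₁ ⇒ λ = E₂/(E₁h₂ − E₂h₁) = 11.4/(567.6 − 159.6) = 0.02794 per s.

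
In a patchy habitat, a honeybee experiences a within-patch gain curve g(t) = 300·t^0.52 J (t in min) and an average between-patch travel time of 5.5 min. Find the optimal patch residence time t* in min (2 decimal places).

Maximise g(t)/(T+t): set derivative to zero → g'(t)(T+t) = g(t).
g'(t) = 0.52·300·t^-0.48. Setting 0.52·300·t^-0.48 = 300·t^0.52/(5.5+t) gives 0.52(5.5+t) = t, so 0.48·t = 0.52×5.5.
t* = 0.52×5.5/0.48 = 5.958 min.

5.96 min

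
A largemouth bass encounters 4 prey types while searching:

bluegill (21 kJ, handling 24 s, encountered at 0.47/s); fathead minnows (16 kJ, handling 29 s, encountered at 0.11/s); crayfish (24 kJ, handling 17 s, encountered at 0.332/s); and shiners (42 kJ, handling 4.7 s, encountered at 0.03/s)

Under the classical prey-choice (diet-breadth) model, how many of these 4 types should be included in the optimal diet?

Rank by E/h (kJ/s): shiners 8.94, crayfish 1.41, bluegill 0.875, fathead minnows 0.552. Include each in turn until the next type's E/h falls below the running intake rate.
Rate on top 1: 1.104. crayfish: 1.41 > 1.104 → include.
Rate on top 2: 1.36. bluegill: 0.875 < 1.36 → exclude; stop.
Optimal diet: shiners, crayfish — 2 of 4 types.

2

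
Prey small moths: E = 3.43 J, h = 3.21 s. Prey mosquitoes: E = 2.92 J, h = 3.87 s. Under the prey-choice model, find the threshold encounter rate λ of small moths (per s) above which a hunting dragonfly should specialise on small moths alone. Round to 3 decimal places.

0.749 per s

The zero-one rule: include mosquitoes iff E₂/h₂ > λE₁/(1+λh₁). Equality gives the switch point.
λE₁h₂ = E₂ + λE₂h₁ ⇒ λ = E₂/(E₁h₂ − E₂h₁) = 2.92/(13.27 − 9.373) = 0.7485 per s.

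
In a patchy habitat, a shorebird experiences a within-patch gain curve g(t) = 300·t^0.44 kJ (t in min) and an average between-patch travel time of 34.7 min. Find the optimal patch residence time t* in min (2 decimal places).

Maximise g(t)/(T+t): set derivative to zero → g'(t)(T+t) = g(t).
g'(t) = 0.44·300·t^-0.56. Setting 0.44·300·t^-0.56 = 300·t^0.44/(34.7+t) gives 0.44(34.7+t) = t, so 0.56·t = 0.44×34.7.
t* = 0.44×34.7/0.56 = 27.26 min.

27.26 min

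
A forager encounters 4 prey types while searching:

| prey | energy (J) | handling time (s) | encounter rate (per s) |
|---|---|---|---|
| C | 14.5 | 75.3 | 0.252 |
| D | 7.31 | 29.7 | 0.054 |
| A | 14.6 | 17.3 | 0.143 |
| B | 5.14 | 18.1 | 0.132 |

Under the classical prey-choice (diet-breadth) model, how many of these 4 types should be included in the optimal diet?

1

Profitabilities (E/h, J/s): A 0.844, B 0.284, D 0.246, C 0.193. Add prey in this order while the next type's profitability exceeds the intake rate on those already taken.
Rate on top 1: 0.601. B: 0.284 < 0.601 → exclude; stop.
Optimal diet: A — 1 of 4 types.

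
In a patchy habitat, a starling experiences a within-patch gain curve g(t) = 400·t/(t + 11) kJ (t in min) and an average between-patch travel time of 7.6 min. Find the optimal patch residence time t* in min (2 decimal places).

9.14 min

Maximise g(t)/(T+t): set derivative to zero → g'(t)(T+t) = g(t).
g'(t) = 400·11/(t + 11)². Setting 400·11/(t+11)² = 400t/[(t+11)(7.6+t)] gives 11(7.6+t) = t(t+11), so t² = 11×7.6 = 83.6.
t* = √83.6 = 9.143 min.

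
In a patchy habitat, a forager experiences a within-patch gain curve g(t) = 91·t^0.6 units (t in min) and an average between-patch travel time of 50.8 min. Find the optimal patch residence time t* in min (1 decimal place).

Maximise g(t)/(T+t): set derivative to zero → g'(t)(T+t) = g(t).
g'(t) = 0.6·91·t^-0.4. Setting 0.6·91·t^-0.4 = 91·t^0.6/(50.8+t) gives 0.6(50.8+t) = t, so 0.40·t = 0.6×50.8.
t* = 0.6×50.8/0.40 = 76.2 min.

76.2 min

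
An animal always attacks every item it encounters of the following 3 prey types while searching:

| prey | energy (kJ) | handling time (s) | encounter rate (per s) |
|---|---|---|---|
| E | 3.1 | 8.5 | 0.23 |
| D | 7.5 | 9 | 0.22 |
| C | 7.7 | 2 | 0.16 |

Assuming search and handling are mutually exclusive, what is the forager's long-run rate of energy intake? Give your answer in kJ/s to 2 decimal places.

0.68 kJ/s

R = (0.23×3.1 + 0.22×7.5 + 0.16×7.7) / (1 + 0.23×8.5 + 0.22×9 + 0.16×2) = 3.595/5.255 = 0.6841 kJ/s.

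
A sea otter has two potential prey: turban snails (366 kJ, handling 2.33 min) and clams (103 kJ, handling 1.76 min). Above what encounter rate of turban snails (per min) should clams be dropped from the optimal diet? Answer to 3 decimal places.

0.255 per min

At the threshold, the rate on turban snails alone equals the profitability of clams: λ·366/(1 + λ·2.33) = 103/1.76 = 58.52.
Rearranging, λ(366 − 58.52×2.33) = 58.52, so λ = 58.52/229.6 = 0.2548 per min.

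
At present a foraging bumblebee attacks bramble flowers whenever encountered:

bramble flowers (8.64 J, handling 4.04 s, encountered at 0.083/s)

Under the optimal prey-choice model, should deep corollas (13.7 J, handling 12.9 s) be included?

Yes

On bramble flowers alone, R = ΣλE/(1+Σλh) = 0.7171/1.335 = 0.537 J/s.
Profitability of deep corollas: 13.7/12.9 = 1.062 J/s.
Since 1.062 > R, including deep corollas increases the long-run rate.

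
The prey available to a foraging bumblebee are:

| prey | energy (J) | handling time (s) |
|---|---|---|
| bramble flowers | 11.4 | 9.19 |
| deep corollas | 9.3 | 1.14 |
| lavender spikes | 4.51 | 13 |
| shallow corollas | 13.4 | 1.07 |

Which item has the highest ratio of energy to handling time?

In descending order of E/h:
shallow corollas: 13.4/1.07 = 12.5 J/s
deep corollas: 9.3/1.14 = 8.16 J/s
bramble flowers: 11.4/9.19 = 1.24 J/s
lavender spikes: 4.51/13 = 0.347 J/s

shallow corollas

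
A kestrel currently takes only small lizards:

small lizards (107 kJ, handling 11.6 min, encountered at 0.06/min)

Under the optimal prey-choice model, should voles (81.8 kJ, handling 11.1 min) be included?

Yes

Current rate: (0.06×107)/(1 + 0.06×11.6) = 3.785 kJ/min.
voles: E/h = 81.8/11.1 = 7.369 kJ/min.
Since 7.369 > R, including voles increases the long-run rate.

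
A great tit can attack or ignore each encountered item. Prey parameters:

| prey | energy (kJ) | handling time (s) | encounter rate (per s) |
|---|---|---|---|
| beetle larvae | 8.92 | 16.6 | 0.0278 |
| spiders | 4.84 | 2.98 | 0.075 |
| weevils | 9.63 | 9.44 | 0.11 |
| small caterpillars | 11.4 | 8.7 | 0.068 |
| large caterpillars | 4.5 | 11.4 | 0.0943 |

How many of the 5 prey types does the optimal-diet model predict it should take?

3

Rank by E/h (kJ/s): spiders 1.62, small caterpillars 1.31, weevils 1.02, beetle larvae 0.537, large caterpillars 0.395. Include each in turn until the next type's E/h falls below the running intake rate.
Rate on top 1: 0.2967. small caterpillars: 1.31 > 0.2967 → include.
Rate on top 2: 0.6271. weevils: 1.02 > 0.6271 → include.
Rate on top 3: 0.7701. beetle larvae: 0.537 < 0.7701 → exclude; stop.
Optimal diet: spiders, small caterpillars, weevils — 3 of 5 types.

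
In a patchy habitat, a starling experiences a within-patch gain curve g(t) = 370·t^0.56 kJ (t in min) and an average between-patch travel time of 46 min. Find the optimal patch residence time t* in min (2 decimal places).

Maximise g(t)/(T+t): set derivative to zero → g'(t)(T+t) = g(t).
g'(t) = 0.56·370·t^-0.44. Setting 0.56·370·t^-0.44 = 370·t^0.56/(46+t) gives 0.56(46+t) = t, so 0.44·t = 0.56×46.
t* = 0.56×46/0.44 = 58.55 min.

58.55 min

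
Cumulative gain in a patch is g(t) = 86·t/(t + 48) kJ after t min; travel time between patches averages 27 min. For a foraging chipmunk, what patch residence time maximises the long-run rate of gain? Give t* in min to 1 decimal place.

By the marginal value theorem, leave when the instantaneous gain rate g'(t) equals the habitat-wide average g(t)/(T + t).
g'(t) = 86·48/(t + 48)². Setting 86·48/(t+48)² = 86t/[(t+48)(27+t)] gives 48(27+t) = t(t+48), so t² = 48×27 = 1296.
t* = √1296 = 36 min.

36.0 min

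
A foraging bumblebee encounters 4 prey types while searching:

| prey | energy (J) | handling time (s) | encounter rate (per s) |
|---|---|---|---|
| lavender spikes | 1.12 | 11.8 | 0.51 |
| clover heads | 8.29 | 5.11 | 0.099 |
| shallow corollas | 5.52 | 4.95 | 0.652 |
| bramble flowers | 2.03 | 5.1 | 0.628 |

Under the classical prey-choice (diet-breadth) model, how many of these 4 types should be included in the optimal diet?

Rank by E/h (J/s): clover heads 1.62, shallow corollas 1.12, bramble flowers 0.398, lavender spikes 0.0949. Include each in turn until the next type's E/h falls below the running intake rate.
Rate on top 1: 0.545. shallow corollas: 1.12 > 0.545 → include.
Rate on top 2: 0.9338. bramble flowers: 0.398 < 0.9338 → exclude; stop.
Optimal diet: clover heads, shallow corollas — 2 of 4 types.

2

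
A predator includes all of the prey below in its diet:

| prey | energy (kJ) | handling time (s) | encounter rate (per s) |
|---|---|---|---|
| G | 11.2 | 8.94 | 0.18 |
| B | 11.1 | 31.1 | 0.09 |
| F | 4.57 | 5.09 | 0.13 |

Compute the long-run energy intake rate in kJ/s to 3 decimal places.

R = (0.18×11.2 + 0.09×11.1 + 0.13×4.57) / (1 + 0.18×8.94 + 0.09×31.1 + 0.13×5.09) = 3.609/6.07 = 0.5946 kJ/s.

0.595 kJ/s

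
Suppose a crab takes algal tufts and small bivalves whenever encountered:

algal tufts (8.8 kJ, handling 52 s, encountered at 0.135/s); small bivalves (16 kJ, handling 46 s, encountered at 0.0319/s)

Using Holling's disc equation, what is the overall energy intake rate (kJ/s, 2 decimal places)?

R = Σλ_iE_i / (1 + Σλ_ih_i)
Numerator: 0.135×8.8 + 0.0319×16 = 1.698
Denominator: 1 + 0.135×52 + 0.0319×46 = 9.487
R = 1.698/9.487 = 0.179 kJ/s

0.18 kJ/s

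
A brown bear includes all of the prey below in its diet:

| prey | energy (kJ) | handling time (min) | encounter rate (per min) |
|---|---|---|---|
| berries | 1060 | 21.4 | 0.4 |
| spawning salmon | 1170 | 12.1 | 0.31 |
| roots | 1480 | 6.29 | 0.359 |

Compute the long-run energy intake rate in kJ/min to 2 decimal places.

R = Σλ_iE_i / (1 + Σλ_ih_i)
Numerator: 0.4×1060 + 0.31×1170 + 0.359×1480 = 1318
Denominator: 1 + 0.4×21.4 + 0.31×12.1 + 0.359×6.29 = 15.57
R = 1318/15.57 = 84.66 kJ/min

84.66 kJ/min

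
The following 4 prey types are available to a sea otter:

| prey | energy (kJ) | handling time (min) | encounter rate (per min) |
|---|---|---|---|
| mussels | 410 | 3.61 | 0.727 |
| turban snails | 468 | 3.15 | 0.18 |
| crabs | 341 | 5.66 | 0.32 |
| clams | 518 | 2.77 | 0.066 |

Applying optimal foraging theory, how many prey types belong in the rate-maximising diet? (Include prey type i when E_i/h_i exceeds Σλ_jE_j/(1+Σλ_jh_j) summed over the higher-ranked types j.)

Rank by E/h (kJ/min): clams 187, turban snails 149, mussels 114, crabs 60.2. Include each in turn until the next type's E/h falls below the running intake rate.
Rate on top 1: 28.9. turban snails: 149 > 28.9 → include.
Rate on top 2: 67.68. mussels: 114 > 67.68 → include.
Rate on top 3: 95.21. crabs: 60.2 < 95.21 → exclude; stop.
Optimal diet: clams, turban snails, mussels — 3 of 4 types.

3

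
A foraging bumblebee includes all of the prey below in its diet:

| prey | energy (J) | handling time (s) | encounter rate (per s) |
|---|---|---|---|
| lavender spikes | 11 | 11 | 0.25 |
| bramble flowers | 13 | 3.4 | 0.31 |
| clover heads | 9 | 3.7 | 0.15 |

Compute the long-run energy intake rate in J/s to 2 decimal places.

1.52 J/s

R = Σλ_iE_i / (1 + Σλ_ih_i)
Numerator: 0.25×11 + 0.31×13 + 0.15×9 = 8.13
Denominator: 1 + 0.25×11 + 0.31×3.4 + 0.15×3.7 = 5.359
R = 8.13/5.359 = 1.517 J/s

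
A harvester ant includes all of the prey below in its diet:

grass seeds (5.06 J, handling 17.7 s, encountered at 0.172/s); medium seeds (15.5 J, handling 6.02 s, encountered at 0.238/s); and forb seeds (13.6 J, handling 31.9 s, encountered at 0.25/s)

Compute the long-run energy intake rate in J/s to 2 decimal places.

R = Σλ_iE_i / (1 + Σλ_ih_i)
Numerator: 0.172×5.06 + 0.238×15.5 + 0.25×13.6 = 7.959
Denominator: 1 + 0.172×17.7 + 0.238×6.02 + 0.25×31.9 = 13.45
R = 7.959/13.45 = 0.5917 J/s

0.59 J/s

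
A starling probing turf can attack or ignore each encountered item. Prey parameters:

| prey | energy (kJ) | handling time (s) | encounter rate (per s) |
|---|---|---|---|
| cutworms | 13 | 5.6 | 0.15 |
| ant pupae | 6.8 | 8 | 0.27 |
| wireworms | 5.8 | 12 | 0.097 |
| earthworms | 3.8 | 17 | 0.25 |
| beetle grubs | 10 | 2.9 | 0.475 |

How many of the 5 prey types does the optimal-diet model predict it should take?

2

Rank by E/h (kJ/s): beetle grubs 3.45, cutworms 2.32, ant pupae 0.85, wireworms 0.483, earthworms 0.224. Include each in turn until the next type's E/h falls below the running intake rate.
Rate on top 1: 1.998. cutworms: 2.32 > 1.998 → include.
Rate on top 2: 2.082. ant pupae: 0.85 < 2.082 → exclude; stop.
Optimal diet: beetle grubs, cutworms — 2 of 5 types.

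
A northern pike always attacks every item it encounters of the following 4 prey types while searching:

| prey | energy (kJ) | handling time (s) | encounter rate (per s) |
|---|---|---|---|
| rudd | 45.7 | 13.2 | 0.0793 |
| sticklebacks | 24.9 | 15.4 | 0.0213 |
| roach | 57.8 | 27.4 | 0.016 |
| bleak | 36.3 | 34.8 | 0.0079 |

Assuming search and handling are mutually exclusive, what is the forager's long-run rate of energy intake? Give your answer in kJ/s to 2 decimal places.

Energy encountered per unit search time: 0.0793×45.7 + 0.0213×24.9 + 0.016×57.8 + 0.0079×36.3 = 5.366 kJ/s.
Handling time per unit search time: 0.0793×13.2 + 0.0213×15.4 + 0.016×27.4 + 0.0079×34.8 = 2.088.
Rate = 5.366/(1 + 2.088) = 1.738 kJ/s.

1.74 kJ/s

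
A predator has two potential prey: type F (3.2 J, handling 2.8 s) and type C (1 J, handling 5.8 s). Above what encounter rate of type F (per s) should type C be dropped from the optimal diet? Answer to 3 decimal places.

0.063 per s

At the threshold, the rate on type F alone equals the profitability of type C: λ·3.2/(1 + λ·2.8) = 1/5.8 = 0.1724.
Rearranging, λ(3.2 − 0.1724×2.8) = 0.1724, so λ = 0.1724/2.717 = 0.06345 per s.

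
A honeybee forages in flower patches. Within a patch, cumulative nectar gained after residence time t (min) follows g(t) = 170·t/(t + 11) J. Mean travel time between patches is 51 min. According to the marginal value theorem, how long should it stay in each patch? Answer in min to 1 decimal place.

23.7 min

Maximise g(t)/(T+t): set derivative to zero → g'(t)(T+t) = g(t).
g'(t) = 170·11/(t + 11)². Setting 170·11/(t+11)² = 170t/[(t+11)(51+t)] gives 11(51+t) = t(t+11), so t² = 11×51 = 561.
t* = √561 = 23.69 min.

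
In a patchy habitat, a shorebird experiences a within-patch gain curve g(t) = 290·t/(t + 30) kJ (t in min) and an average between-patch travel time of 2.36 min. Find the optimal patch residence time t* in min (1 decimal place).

By the marginal value theorem, leave when the instantaneous gain rate g'(t) equals the habitat-wide average g(t)/(T + t).
g'(t) = 290·30/(t + 30)². Setting 290·30/(t+30)² = 290t/[(t+30)(2.36+t)] gives 30(2.36+t) = t(t+30), so t² = 30×2.36 = 70.8.
t* = √70.8 = 8.414 min.

8.4 min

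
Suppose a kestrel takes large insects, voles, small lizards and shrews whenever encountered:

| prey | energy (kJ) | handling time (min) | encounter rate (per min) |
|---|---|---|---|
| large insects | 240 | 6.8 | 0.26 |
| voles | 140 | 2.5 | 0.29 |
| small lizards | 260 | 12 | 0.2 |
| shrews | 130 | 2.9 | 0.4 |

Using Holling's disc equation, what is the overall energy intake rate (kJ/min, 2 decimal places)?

29.35 kJ/min

Energy encountered per unit search time: 0.26×240 + 0.29×140 + 0.2×260 + 0.4×130 = 207 kJ/min.
Handling time per unit search time: 0.26×6.8 + 0.29×2.5 + 0.2×12 + 0.4×2.9 = 6.053.
Rate = 207/(1 + 6.053) = 29.35 kJ/min.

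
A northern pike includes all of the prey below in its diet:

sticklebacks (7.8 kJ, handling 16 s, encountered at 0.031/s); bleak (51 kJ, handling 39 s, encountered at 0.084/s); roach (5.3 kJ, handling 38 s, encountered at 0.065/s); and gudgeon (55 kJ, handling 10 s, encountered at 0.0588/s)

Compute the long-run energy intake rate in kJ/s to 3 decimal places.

R = (0.031×7.8 + 0.084×51 + 0.065×5.3 + 0.0588×55) / (1 + 0.031×16 + 0.084×39 + 0.065×38 + 0.0588×10) = 8.104/7.83 = 1.035 kJ/s.

1.035 kJ/s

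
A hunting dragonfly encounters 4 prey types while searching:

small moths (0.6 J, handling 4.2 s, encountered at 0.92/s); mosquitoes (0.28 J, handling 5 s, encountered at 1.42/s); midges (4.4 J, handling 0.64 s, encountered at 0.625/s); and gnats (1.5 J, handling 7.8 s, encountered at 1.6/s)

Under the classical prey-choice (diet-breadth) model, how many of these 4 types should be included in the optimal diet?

1

E/h in descending order: midges 6.88, gnats 0.192, small moths 0.143, mosquitoes 0.056 J/s. The optimal diet is the largest prefix of this list for which every included type satisfies E_i/h_i > R on the types above it.
Rate on top 1: 1.964. gnats: 0.192 < 1.964 → exclude; stop.
Optimal diet: midges — 1 of 4 types.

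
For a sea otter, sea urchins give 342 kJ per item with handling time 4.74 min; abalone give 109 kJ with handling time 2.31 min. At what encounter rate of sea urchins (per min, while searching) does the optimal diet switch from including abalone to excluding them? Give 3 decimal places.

The zero-one rule: include abalone iff E₂/h₂ > λE₁/(1+λh₁). Equality gives the switch point.
λE₁h₂ = E₂ + λE₂h₁ ⇒ λ = E₂/(E₁h₂ − E₂h₁) = 109/(790 − 516.7) = 0.3987 per min.

0.399 per min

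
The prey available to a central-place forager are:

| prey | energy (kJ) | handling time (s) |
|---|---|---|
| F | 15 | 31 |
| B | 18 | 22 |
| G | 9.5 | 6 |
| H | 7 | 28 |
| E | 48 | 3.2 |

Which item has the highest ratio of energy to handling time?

E

In descending order of E/h:
E: 48/3.2 = 15 kJ/s
G: 9.5/6 = 1.58 kJ/s
B: 18/22 = 0.818 kJ/s
F: 15/31 = 0.484 kJ/s
H: 7/28 = 0.25 kJ/s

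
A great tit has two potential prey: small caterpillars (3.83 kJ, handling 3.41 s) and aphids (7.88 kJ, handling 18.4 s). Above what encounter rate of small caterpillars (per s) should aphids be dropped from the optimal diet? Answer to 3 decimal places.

0.181 per s

At the threshold, the rate on small caterpillars alone equals the profitability of aphids: λ·3.83/(1 + λ·3.41) = 7.88/18.4 = 0.4283.
Rearranging, λ(3.83 − 0.4283×3.41) = 0.4283, so λ = 0.4283/2.37 = 0.1807 per s.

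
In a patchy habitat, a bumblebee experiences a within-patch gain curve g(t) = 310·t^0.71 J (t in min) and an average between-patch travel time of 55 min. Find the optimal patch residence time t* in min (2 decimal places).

Maximise g(t)/(T+t): set derivative to zero → g'(t)(T+t) = g(t).
g'(t) = 0.71·310·t^-0.29. Setting 0.71·310·t^-0.29 = 310·t^0.71/(55+t) gives 0.71(55+t) = t, so 0.29·t = 0.71×55.
t* = 0.71×55/0.29 = 134.7 min.

134.66 min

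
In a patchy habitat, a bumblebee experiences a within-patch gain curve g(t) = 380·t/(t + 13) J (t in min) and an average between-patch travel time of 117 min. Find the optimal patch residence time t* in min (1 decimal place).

39.0 min

By the marginal value theorem, leave when the instantaneous gain rate g'(t) equals the habitat-wide average g(t)/(T + t).
g'(t) = 380·13/(t + 13)². Setting 380·13/(t+13)² = 380t/[(t+13)(117+t)] gives 13(117+t) = t(t+13), so t² = 13×117 = 1521.
t* = √1521 = 39 min.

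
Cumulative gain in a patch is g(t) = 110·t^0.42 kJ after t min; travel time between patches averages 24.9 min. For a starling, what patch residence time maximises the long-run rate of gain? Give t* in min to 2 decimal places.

Maximise g(t)/(T+t): set derivative to zero → g'(t)(T+t) = g(t).
g'(t) = 0.42·110·t^-0.58. Setting 0.42·110·t^-0.58 = 110·t^0.42/(24.9+t) gives 0.42(24.9+t) = t, so 0.58·t = 0.42×24.9.
t* = 0.42×24.9/0.58 = 18.03 min.

18.03 min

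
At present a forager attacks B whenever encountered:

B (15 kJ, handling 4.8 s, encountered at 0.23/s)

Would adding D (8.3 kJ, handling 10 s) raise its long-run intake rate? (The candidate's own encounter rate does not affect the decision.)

No

Intake rate on the current diet: R = (0.23×15) / (1 + 0.23×4.8) = 3.45/2.104 = 1.64 kJ/s.
Profitability of D: 8.3/10 = 0.83 kJ/s.
Since 0.83 < R, time spent handling D is better spent searching.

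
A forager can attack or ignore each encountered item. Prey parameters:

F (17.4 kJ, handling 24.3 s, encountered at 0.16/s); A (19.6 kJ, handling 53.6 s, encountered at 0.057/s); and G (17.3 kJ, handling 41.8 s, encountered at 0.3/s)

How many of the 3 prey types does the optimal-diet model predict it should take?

1

Rank by E/h (kJ/s): F 0.716, G 0.414, A 0.366. Include each in turn until the next type's E/h falls below the running intake rate.
Rate on top 1: 0.5696. G: 0.414 < 0.5696 → exclude; stop.
Optimal diet: F — 1 of 3 types.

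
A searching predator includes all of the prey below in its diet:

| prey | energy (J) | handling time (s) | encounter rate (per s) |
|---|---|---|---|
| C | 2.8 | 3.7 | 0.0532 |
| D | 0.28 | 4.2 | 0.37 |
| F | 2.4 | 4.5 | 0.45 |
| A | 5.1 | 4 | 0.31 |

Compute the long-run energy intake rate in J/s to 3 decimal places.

R = Σλ_iE_i / (1 + Σλ_ih_i)
Numerator: 0.0532×2.8 + 0.37×0.28 + 0.45×2.4 + 0.31×5.1 = 2.914
Denominator: 1 + 0.0532×3.7 + 0.37×4.2 + 0.45×4.5 + 0.31×4 = 6.016
R = 2.914/6.016 = 0.4843 J/s

0.484 J/s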